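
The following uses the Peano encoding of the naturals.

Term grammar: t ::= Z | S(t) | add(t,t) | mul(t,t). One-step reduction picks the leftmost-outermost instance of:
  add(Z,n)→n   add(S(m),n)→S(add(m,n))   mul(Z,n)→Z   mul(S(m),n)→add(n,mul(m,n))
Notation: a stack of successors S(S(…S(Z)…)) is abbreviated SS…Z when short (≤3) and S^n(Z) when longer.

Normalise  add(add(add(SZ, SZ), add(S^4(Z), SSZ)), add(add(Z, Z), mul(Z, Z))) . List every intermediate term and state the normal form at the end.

  start: add(add(add(SZ, SZ), add(S^4(Z), SSZ)), add(add(Z, Z), mul(Z, Z)))
  →1  add(add(S(add(Z, SZ)), add(S^4(Z), SSZ)), add(add(Z, Z), mul(Z, Z)))
  →2  add(S(add(add(Z, SZ), add(S^4(Z), SSZ))), add(add(Z, Z), mul(Z, Z)))
  →3  S(add(add(add(Z, SZ), add(S^4(Z), SSZ)), add(add(Z, Z), mul(Z, Z))))
  →4  S(add(add(SZ, add(S^4(Z), SSZ)), add(add(Z, Z), mul(Z, Z))))
  →5  S(add(S(add(Z, add(S^4(Z), SSZ))), add(add(Z, Z), mul(Z, Z))))
  →6  S(S(add(add(Z, add(S^4(Z), SSZ)), add(add(Z, Z), mul(Z, Z)))))
  →7  S(S(add(add(S^4(Z), SSZ), add(add(Z, Z), mul(Z, Z)))))
  →8  S(S(add(S(add(SSSZ, SSZ)), add(add(Z, Z), mul(Z, Z)))))
  →9  S(S(S(add(add(SSSZ, SSZ), add(add(Z, Z), mul(Z, Z))))))
  →10  S(S(S(add(S(add(SSZ, SSZ)), add(add(Z, Z), mul(Z, Z))))))
  →11  S(S(S(S(add(add(SSZ, SSZ), add(add(Z, Z), mul(Z, Z)))))))
  →12  S(S(S(S(add(S(add(SZ, SSZ)), add(add(Z, Z), mul(Z, Z)))))))
  →13  S(S(S(S(S(add(add(SZ, SSZ), add(add(Z, Z), mul(Z, Z))))))))
  →14  S(S(S(S(S(add(S(add(Z, SSZ)), add(add(Z, Z), mul(Z, Z))))))))
  →15  S(S(S(S(S(S(add(add(Z, SSZ), add(add(Z, Z), mul(Z, Z)))))))))
  →16  S(S(S(S(S(S(add(SSZ, add(add(Z, Z), mul(Z, Z)))))))))
  →17  S(S(S(S(S(S(S(add(SZ, add(add(Z, Z), mul(Z, Z))))))))))
  →18  S(S(S(S(S(S(S(S(add(Z, add(add(Z, Z), mul(Z, Z)))))))))))
  →19  S(S(S(S(S(S(S(S(add(add(Z, Z), mul(Z, Z))))))))))
  →20  S(S(S(S(S(S(S(S(add(Z, mul(Z, Z))))))))))
  →21  S(S(S(S(S(S(S(S(mul(Z, Z)))))))))
  →22  S^8(Z)

Answer: normal form = S^8(Z)  (in 22 steps)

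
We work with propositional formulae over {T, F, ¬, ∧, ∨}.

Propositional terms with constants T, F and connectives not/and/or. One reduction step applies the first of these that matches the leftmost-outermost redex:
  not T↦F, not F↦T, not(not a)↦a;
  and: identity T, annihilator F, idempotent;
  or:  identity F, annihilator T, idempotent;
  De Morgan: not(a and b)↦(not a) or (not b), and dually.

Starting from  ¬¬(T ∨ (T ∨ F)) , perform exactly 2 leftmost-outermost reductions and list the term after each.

Answer: after 2 steps: T

Reduction:
  start: ¬¬(T ∨ (T ∨ F))
  →1  T ∨ (T ∨ F)
  →2  T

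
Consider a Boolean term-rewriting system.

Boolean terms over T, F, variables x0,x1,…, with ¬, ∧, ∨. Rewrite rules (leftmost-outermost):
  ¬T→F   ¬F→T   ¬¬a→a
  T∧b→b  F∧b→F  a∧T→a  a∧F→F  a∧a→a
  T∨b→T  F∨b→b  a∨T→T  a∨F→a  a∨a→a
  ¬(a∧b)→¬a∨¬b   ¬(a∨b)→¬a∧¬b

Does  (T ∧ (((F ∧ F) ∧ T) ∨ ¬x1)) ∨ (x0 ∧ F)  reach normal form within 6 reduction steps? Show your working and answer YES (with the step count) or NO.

Answer: YES — reaches normal form ¬x1 in 6 ≤ 6 steps

Reduction:
  start: (T ∧ (((F ∧ F) ∧ T) ∨ ¬x1)) ∨ (x0 ∧ F)
  [1] (((F ∧ F) ∧ T) ∨ ¬x1) ∨ (x0 ∧ F)
  [2] ((F ∧ F) ∨ ¬x1) ∨ (x0 ∧ F)
  [3] (F ∨ ¬x1) ∨ (x0 ∧ F)
  [4] ¬x1 ∨ (x0 ∧ F)
  [5] ¬x1 ∨ F
  [6] ¬x1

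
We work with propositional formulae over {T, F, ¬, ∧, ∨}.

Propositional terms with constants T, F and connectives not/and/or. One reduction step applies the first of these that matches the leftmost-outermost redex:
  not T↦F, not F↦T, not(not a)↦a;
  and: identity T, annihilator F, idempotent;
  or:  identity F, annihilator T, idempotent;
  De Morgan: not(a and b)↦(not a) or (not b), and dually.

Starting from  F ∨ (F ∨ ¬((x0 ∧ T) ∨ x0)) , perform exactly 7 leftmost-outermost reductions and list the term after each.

Answer: after 7 steps: ¬x0

Derivation:
  start: F ∨ (F ∨ ¬((x0 ∧ T) ∨ x0))
  [1] F ∨ ¬((x0 ∧ T) ∨ x0)
  [2] ¬((x0 ∧ T) ∨ x0)
  [3] ¬(x0 ∧ T) ∧ ¬x0
  [4] (¬x0 ∨ ¬T) ∧ ¬x0
  [5] (¬x0 ∨ F) ∧ ¬x0
  [6] ¬x0 ∧ ¬x0
  [7] ¬x0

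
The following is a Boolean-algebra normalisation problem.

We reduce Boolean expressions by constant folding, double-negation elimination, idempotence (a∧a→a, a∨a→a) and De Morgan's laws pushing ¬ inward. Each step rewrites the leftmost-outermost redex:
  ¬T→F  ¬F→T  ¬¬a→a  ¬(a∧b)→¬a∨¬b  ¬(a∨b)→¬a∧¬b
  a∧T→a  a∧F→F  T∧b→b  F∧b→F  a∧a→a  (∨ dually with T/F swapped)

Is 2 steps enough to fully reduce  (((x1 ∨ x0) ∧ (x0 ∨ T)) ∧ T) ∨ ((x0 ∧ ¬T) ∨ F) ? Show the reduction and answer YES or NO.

Answer: NO — after 2 steps the term is ((x1 ∨ x0) ∧ T) ∨ ((x0 ∧ ¬T) ∨ F), not yet normal

Reduction:
  start: (((x1 ∨ x0) ∧ (x0 ∨ T)) ∧ T) ∨ ((x0 ∧ ¬T) ∨ F)
  step 1: ((x1 ∨ x0) ∧ (x0 ∨ T)) ∨ ((x0 ∧ ¬T) ∨ F)
  step 2: ((x1 ∨ x0) ∧ T) ∨ ((x0 ∧ ¬T) ∨ F)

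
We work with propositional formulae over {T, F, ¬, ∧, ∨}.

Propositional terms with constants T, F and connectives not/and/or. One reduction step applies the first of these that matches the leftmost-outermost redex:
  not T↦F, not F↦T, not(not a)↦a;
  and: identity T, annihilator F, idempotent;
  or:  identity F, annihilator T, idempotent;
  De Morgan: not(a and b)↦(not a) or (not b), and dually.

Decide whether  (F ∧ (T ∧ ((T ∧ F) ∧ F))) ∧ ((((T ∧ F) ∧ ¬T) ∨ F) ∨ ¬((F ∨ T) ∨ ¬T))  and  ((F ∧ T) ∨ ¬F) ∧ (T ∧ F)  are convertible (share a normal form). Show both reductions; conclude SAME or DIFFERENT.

Answer: SAME — A ⇓ F, B ⇓ F

Derivation:
Term A:
  start: (F ∧ (T ∧ ((T ∧ F) ∧ F))) ∧ ((((T ∧ F) ∧ ¬T) ∨ F) ∨ ¬((F ∨ T) ∨ ¬T))
  [1] F ∧ ((((T ∧ F) ∧ ¬T) ∨ F) ∨ ¬((F ∨ T) ∨ ¬T))
  [2] F

Term B:
  start: ((F ∧ T) ∨ ¬F) ∧ (T ∧ F)
  [1] (F ∨ ¬F) ∧ (T ∧ F)
  [2] ¬F ∧ (T ∧ F)
  [3] T ∧ (T ∧ F)
  [4] T ∧ F
  [5] F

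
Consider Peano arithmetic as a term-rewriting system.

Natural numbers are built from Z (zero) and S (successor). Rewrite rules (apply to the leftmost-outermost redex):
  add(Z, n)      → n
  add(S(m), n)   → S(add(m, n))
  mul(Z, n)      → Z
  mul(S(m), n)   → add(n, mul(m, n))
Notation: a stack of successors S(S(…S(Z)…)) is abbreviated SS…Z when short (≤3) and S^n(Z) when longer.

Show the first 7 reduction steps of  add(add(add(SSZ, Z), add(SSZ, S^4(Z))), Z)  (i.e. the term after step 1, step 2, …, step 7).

Answer: after 7 steps: S(S(add(add(Z, add(SSZ, S^4(Z))), Z)))

Derivation:
  start: add(add(add(SSZ, Z), add(SSZ, S^4(Z))), Z)
  [1] add(add(S(add(SZ, Z)), add(SSZ, S^4(Z))), Z)
  [2] add(S(add(add(SZ, Z), add(SSZ, S^4(Z)))), Z)
  [3] S(add(add(add(SZ, Z), add(SSZ, S^4(Z))), Z))
  [4] S(add(add(S(add(Z, Z)), add(SSZ, S^4(Z))), Z))
  [5] S(add(S(add(add(Z, Z), add(SSZ, S^4(Z)))), Z))
  [6] S(S(add(add(add(Z, Z), add(SSZ, S^4(Z))), Z)))
  [7] S(S(add(add(Z, add(SSZ, S^4(Z))), Z)))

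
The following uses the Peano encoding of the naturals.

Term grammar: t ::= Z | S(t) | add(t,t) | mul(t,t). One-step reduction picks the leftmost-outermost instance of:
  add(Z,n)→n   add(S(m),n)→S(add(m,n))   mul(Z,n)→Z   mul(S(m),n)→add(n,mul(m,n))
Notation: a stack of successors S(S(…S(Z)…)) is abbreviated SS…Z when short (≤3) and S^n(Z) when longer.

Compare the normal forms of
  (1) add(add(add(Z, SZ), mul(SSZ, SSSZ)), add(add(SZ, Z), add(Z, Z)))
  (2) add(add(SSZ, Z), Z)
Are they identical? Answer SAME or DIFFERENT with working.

Term A:
  start: add(add(add(Z, SZ), mul(SSZ, SSSZ)), add(add(SZ, Z), add(Z, Z)))
  step 1: add(add(SZ, mul(SSZ, SSSZ)), add(add(SZ, Z), add(Z, Z)))
  step 2: add(S(add(Z, mul(SSZ, SSSZ))), add(add(SZ, Z), add(Z, Z)))
  step 3: S(add(add(Z, mul(SSZ, SSSZ)), add(add(SZ, Z), add(Z, Z))))
  step 4: S(add(mul(SSZ, SSSZ), add(add(SZ, Z), add(Z, Z))))
  step 5: S(add(add(SSSZ, mul(SZ, SSSZ)), add(add(SZ, Z), add(Z, Z))))
  step 6: S(add(S(add(SSZ, mul(SZ, SSSZ))), add(add(SZ, Z), add(Z, Z))))
  step 7: S(S(add(add(SSZ, mul(SZ, SSSZ)), add(add(SZ, Z), add(Z, Z)))))
  step 8: S(S(add(S(add(SZ, mul(SZ, SSSZ))), add(add(SZ, Z), add(Z, Z)))))
  step 9: S(S(S(add(add(SZ, mul(SZ, SSSZ)), add(add(SZ, Z), add(Z, Z))))))
  step 10: S(S(S(add(S(add(Z, mul(SZ, SSSZ))), add(add(SZ, Z), add(Z, Z))))))
  step 11: S(S(S(S(add(add(Z, mul(SZ, SSSZ)), add(add(SZ, Z), add(Z, Z)))))))
  step 12: S(S(S(S(add(mul(SZ, SSSZ), add(add(SZ, Z), add(Z, Z)))))))
  step 13: S(S(S(S(add(add(SSSZ, mul(Z, SSSZ)), add(add(SZ, Z), add(Z, Z)))))))
  step 14: S(S(S(S(add(S(add(SSZ, mul(Z, SSSZ))), add(add(SZ, Z), add(Z, Z)))))))
  step 15: S(S(S(S(S(add(add(SSZ, mul(Z, SSSZ)), add(add(SZ, Z), add(Z, Z))))))))
  step 16: S(S(S(S(S(add(S(add(SZ, mul(Z, SSSZ))), add(add(SZ, Z), add(Z, Z))))))))
  step 17: S(S(S(S(S(S(add(add(SZ, mul(Z, SSSZ)), add(add(SZ, Z), add(Z, Z)))))))))
  step 18: S(S(S(S(S(S(add(S(add(Z, mul(Z, SSSZ))), add(add(SZ, Z), add(Z, Z)))))))))
  step 19: S(S(S(S(S(S(S(add(add(Z, mul(Z, SSSZ)), add(add(SZ, Z), add(Z, Z))))))))))
  step 20: S(S(S(S(S(S(S(add(mul(Z, SSSZ), add(add(SZ, Z), add(Z, Z))))))))))
  step 21: S(S(S(S(S(S(S(add(Z, add(add(SZ, Z), add(Z, Z))))))))))
  step 22: S(S(S(S(S(S(S(add(add(SZ, Z), add(Z, Z)))))))))
  step 23: S(S(S(S(S(S(S(add(S(add(Z, Z)), add(Z, Z)))))))))
  step 24: S(S(S(S(S(S(S(S(add(add(Z, Z), add(Z, Z))))))))))
  step 25: S(S(S(S(S(S(S(S(add(Z, add(Z, Z))))))))))
  step 26: S(S(S(S(S(S(S(S(add(Z, Z)))))))))
  step 27: S^8(Z)

Term B:
  start: add(add(SSZ, Z), Z)
  step 1: add(S(add(SZ, Z)), Z)
  step 2: S(add(add(SZ, Z), Z))
  step 3: S(add(S(add(Z, Z)), Z))
  step 4: S(S(add(add(Z, Z), Z)))
  step 5: S(S(add(Z, Z)))
  step 6: SSZ

Answer: DIFFERENT — A ⇓ S^8(Z), B ⇓ SSZ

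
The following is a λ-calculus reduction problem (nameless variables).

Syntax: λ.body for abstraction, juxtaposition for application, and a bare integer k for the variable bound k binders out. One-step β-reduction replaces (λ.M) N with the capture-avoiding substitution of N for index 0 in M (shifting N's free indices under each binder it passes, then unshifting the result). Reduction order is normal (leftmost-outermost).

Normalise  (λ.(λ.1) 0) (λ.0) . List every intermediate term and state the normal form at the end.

Answer: normal form = λ.0  (in 2 steps)

Reduction:
  start: (λ.(λ.1) 0) (λ.0)
  [1] (λ.λ.0) (λ.0)
  [2] λ.0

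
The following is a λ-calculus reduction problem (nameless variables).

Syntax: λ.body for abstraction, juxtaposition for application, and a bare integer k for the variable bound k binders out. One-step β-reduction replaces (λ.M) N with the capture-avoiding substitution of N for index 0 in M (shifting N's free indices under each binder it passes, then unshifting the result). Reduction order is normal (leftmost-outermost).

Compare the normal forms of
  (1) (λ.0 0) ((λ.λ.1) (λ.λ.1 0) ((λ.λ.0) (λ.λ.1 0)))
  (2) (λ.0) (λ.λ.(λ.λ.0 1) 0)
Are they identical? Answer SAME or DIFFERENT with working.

Term A:
  start: (λ.0 0) ((λ.λ.1) (λ.λ.1 0) ((λ.λ.0) (λ.λ.1 0)))
  step 1: (λ.λ.1) (λ.λ.1 0) ((λ.λ.0) (λ.λ.1 0)) ((λ.λ.1) (λ.λ.1 0) ((λ.λ.0) (λ.λ.1 0)))
  step 2: (λ.λ.λ.1 0) ((λ.λ.0) (λ.λ.1 0)) ((λ.λ.1) (λ.λ.1 0) ((λ.λ.0) (λ.λ.1 0)))
  step 3: (λ.λ.1 0) ((λ.λ.1) (λ.λ.1 0) ((λ.λ.0) (λ.λ.1 0)))
  step 4: λ.(λ.λ.1) (λ.λ.1 0) ((λ.λ.0) (λ.λ.1 0)) 0
  step 5: λ.(λ.λ.λ.1 0) ((λ.λ.0) (λ.λ.1 0)) 0
  step 6: λ.(λ.λ.1 0) 0
  step 7: λ.λ.1 0

Term B:
  start: (λ.0) (λ.λ.(λ.λ.0 1) 0)
  step 1: λ.λ.(λ.λ.0 1) 0
  step 2: λ.λ.λ.0 1

Answer: DIFFERENT — A ⇓ λ.λ.1 0, B ⇓ λ.λ.λ.0 1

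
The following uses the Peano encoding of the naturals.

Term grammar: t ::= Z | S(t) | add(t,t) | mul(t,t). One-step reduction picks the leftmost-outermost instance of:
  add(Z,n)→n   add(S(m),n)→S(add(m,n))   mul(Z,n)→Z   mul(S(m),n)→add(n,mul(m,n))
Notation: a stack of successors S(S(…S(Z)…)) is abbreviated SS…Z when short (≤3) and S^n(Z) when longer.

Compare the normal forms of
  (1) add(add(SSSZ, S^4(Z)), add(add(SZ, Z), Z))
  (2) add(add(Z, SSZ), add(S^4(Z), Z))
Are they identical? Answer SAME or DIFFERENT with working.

Term A:
  start: add(add(SSSZ, S^4(Z)), add(add(SZ, Z), Z))
  [1] add(S(add(SSZ, S^4(Z))), add(add(SZ, Z), Z))
  [2] S(add(add(SSZ, S^4(Z)), add(add(SZ, Z), Z)))
  [3] S(add(S(add(SZ, S^4(Z))), add(add(SZ, Z), Z)))
  [4] S(S(add(add(SZ, S^4(Z)), add(add(SZ, Z), Z))))
  [5] S(S(add(S(add(Z, S^4(Z))), add(add(SZ, Z), Z))))
  [6] S(S(S(add(add(Z, S^4(Z)), add(add(SZ, Z), Z)))))
  [7] S(S(S(add(S^4(Z), add(add(SZ, Z), Z)))))
  [8] S(S(S(S(add(SSSZ, add(add(SZ, Z), Z))))))
  [9] S(S(S(S(S(add(SSZ, add(add(SZ, Z), Z)))))))
  [10] S(S(S(S(S(S(add(SZ, add(add(SZ, Z), Z))))))))
  [11] S(S(S(S(S(S(S(add(Z, add(add(SZ, Z), Z)))))))))
  [12] S(S(S(S(S(S(S(add(add(SZ, Z), Z))))))))
  [13] S(S(S(S(S(S(S(add(S(add(Z, Z)), Z))))))))
  [14] S(S(S(S(S(S(S(S(add(add(Z, Z), Z)))))))))
  [15] S(S(S(S(S(S(S(S(add(Z, Z)))))))))
  [16] S^8(Z)

Term B:
  start: add(add(Z, SSZ), add(S^4(Z), Z))
  [1] add(SSZ, add(S^4(Z), Z))
  [2] S(add(SZ, add(S^4(Z), Z)))
  [3] S(S(add(Z, add(S^4(Z), Z))))
  [4] S(S(add(S^4(Z), Z)))
  [5] S(S(S(add(SSSZ, Z))))
  [6] S(S(S(S(add(SSZ, Z)))))
  [7] S(S(S(S(S(add(SZ, Z))))))
  [8] S(S(S(S(S(S(add(Z, Z)))))))
  [9] S^6(Z)

Answer: DIFFERENT — A ⇓ S^8(Z), B ⇓ S^6(Z)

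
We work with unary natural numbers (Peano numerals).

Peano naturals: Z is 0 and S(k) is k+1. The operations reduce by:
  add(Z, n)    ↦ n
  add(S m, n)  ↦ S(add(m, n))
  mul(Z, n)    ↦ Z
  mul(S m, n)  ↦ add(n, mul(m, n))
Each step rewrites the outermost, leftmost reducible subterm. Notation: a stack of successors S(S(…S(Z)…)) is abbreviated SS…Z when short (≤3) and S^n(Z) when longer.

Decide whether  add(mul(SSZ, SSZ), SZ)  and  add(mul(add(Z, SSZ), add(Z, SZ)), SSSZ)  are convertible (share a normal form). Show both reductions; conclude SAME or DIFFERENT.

Term A:
  start: add(mul(SSZ, SSZ), SZ)
  [1] add(add(SSZ, mul(SZ, SSZ)), SZ)
  [2] add(S(add(SZ, mul(SZ, SSZ))), SZ)
  [3] S(add(add(SZ, mul(SZ, SSZ)), SZ))
  [4] S(add(S(add(Z, mul(SZ, SSZ))), SZ))
  [5] S(S(add(add(Z, mul(SZ, SSZ)), SZ)))
  [6] S(S(add(mul(SZ, SSZ), SZ)))
  [7] S(S(add(add(SSZ, mul(Z, SSZ)), SZ)))
  [8] S(S(add(S(add(SZ, mul(Z, SSZ))), SZ)))
  [9] S(S(S(add(add(SZ, mul(Z, SSZ)), SZ))))
  [10] S(S(S(add(S(add(Z, mul(Z, SSZ))), SZ))))
  [11] S(S(S(S(add(add(Z, mul(Z, SSZ)), SZ)))))
  [12] S(S(S(S(add(mul(Z, SSZ), SZ)))))
  [13] S(S(S(S(add(Z, SZ)))))
  [14] S^5(Z)

Term B:
  start: add(mul(add(Z, SSZ), add(Z, SZ)), SSSZ)
  [1] add(mul(SSZ, add(Z, SZ)), SSSZ)
  [2] add(add(add(Z, SZ), mul(SZ, add(Z, SZ))), SSSZ)
  [3] add(add(SZ, mul(SZ, add(Z, SZ))), SSSZ)
  [4] add(S(add(Z, mul(SZ, add(Z, SZ)))), SSSZ)
  [5] S(add(add(Z, mul(SZ, add(Z, SZ))), SSSZ))
  [6] S(add(mul(SZ, add(Z, SZ)), SSSZ))
  [7] S(add(add(add(Z, SZ), mul(Z, add(Z, SZ))), SSSZ))
  [8] S(add(add(SZ, mul(Z, add(Z, SZ))), SSSZ))
  [9] S(add(S(add(Z, mul(Z, add(Z, SZ)))), SSSZ))
  [10] S(S(add(add(Z, mul(Z, add(Z, SZ))), SSSZ)))
  [11] S(S(add(mul(Z, add(Z, SZ)), SSSZ)))
  [12] S(S(add(Z, SSSZ)))
  [13] S^5(Z)

Answer: SAME — A ⇓ S^5(Z), B ⇓ S^5(Z)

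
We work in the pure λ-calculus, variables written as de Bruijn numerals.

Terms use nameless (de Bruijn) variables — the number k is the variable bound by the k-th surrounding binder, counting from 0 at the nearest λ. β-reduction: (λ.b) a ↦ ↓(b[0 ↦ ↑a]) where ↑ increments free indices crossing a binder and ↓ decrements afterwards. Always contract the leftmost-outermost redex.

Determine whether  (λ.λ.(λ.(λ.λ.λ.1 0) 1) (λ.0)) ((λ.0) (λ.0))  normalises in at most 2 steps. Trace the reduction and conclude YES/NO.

  start: (λ.λ.(λ.(λ.λ.λ.1 0) 1) (λ.0)) ((λ.0) (λ.0))
  [1] λ.(λ.(λ.λ.λ.1 0) 1) (λ.0)
  [2] λ.(λ.λ.λ.1 0) 0

Answer: NO — after 2 steps the term is λ.(λ.λ.λ.1 0) 0, not yet normal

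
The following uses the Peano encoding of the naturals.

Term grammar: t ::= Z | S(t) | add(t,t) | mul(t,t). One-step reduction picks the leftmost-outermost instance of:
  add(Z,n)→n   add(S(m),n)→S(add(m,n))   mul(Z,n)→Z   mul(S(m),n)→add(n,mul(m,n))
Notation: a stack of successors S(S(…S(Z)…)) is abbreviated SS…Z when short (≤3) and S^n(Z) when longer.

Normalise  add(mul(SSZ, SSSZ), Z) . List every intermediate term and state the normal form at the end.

  start: add(mul(SSZ, SSSZ), Z)
  →1  add(add(SSSZ, mul(SZ, SSSZ)), Z)
  →2  add(S(add(SSZ, mul(SZ, SSSZ))), Z)
  →3  S(add(add(SSZ, mul(SZ, SSSZ)), Z))
  →4  S(add(S(add(SZ, mul(SZ, SSSZ))), Z))
  →5  S(S(add(add(SZ, mul(SZ, SSSZ)), Z)))
  →6  S(S(add(S(add(Z, mul(SZ, SSSZ))), Z)))
  →7  S(S(S(add(add(Z, mul(SZ, SSSZ)), Z))))
  →8  S(S(S(add(mul(SZ, SSSZ), Z))))
  →9  S(S(S(add(add(SSSZ, mul(Z, SSSZ)), Z))))
  →10  S(S(S(add(S(add(SSZ, mul(Z, SSSZ))), Z))))
  →11  S(S(S(S(add(add(SSZ, mul(Z, SSSZ)), Z)))))
  →12  S(S(S(S(add(S(add(SZ, mul(Z, SSSZ))), Z)))))
  →13  S(S(S(S(S(add(add(SZ, mul(Z, SSSZ)), Z))))))
  →14  S(S(S(S(S(add(S(add(Z, mul(Z, SSSZ))), Z))))))
  →15  S(S(S(S(S(S(add(add(Z, mul(Z, SSSZ)), Z)))))))
  →16  S(S(S(S(S(S(add(mul(Z, SSSZ), Z)))))))
  →17  S(S(S(S(S(S(add(Z, Z)))))))
  →18  S^6(Z)

Answer: normal form = S^6(Z)  (in 18 steps)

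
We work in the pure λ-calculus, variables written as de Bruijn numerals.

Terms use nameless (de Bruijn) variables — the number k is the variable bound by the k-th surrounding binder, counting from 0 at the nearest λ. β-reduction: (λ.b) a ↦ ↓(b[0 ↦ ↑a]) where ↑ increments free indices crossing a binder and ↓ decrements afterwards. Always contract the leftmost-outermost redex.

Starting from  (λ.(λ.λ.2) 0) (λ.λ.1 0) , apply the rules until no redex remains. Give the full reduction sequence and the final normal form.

  start: (λ.(λ.λ.2) 0) (λ.λ.1 0)
  →1  (λ.λ.λ.λ.1 0) (λ.λ.1 0)
  →2  λ.λ.λ.1 0

Answer: normal form = λ.λ.λ.1 0  (in 2 steps)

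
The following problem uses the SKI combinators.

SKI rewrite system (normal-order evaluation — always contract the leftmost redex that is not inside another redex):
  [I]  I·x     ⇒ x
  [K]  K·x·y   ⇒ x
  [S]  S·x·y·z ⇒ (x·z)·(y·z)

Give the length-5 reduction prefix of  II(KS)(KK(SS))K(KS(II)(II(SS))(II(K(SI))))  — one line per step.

  start: II(KS)(KK(SS))K(KS(II)(II(SS))(II(K(SI))))
  [1] I(KS)(KK(SS))K(KS(II)(II(SS))(II(K(SI))))
  [2] KS(KK(SS))K(KS(II)(II(SS))(II(K(SI))))
  [3] SK(KS(II)(II(SS))(II(K(SI))))
  [4] SK(S(II(SS))(II(K(SI))))
  [5] SK(S(I(SS))(II(K(SI))))

Answer: after 5 steps: SK(S(I(SS))(II(K(SI))))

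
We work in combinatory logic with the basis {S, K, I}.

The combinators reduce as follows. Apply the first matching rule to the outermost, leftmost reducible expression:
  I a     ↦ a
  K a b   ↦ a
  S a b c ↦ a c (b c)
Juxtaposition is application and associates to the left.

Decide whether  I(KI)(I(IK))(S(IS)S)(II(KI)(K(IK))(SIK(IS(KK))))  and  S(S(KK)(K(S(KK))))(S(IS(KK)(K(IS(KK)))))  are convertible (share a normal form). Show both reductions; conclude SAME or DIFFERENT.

Term A:
  start: I(KI)(I(IK))(S(IS)S)(II(KI)(K(IK))(SIK(IS(KK))))
  step 1: KI(I(IK))(S(IS)S)(II(KI)(K(IK))(SIK(IS(KK))))
  step 2: I(S(IS)S)(II(KI)(K(IK))(SIK(IS(KK))))
  step 3: S(IS)S(II(KI)(K(IK))(SIK(IS(KK))))
  step 4: IS(II(KI)(K(IK))(SIK(IS(KK))))(S(II(KI)(K(IK))(SIK(IS(KK)))))
  step 5: S(II(KI)(K(IK))(SIK(IS(KK))))(S(II(KI)(K(IK))(SIK(IS(KK)))))
  step 6: S(I(KI)(K(IK))(SIK(IS(KK))))(S(II(KI)(K(IK))(SIK(IS(KK)))))
  step 7: S(KI(K(IK))(SIK(IS(KK))))(S(II(KI)(K(IK))(SIK(IS(KK)))))
  step 8: S(I(SIK(IS(KK))))(S(II(KI)(K(IK))(SIK(IS(KK)))))
  step 9: S(SIK(IS(KK)))(S(II(KI)(K(IK))(SIK(IS(KK)))))
  step 10: S(I(IS(KK))(K(IS(KK))))(S(II(KI)(K(IK))(SIK(IS(KK)))))
  step 11: S(IS(KK)(K(IS(KK))))(S(II(KI)(K(IK))(SIK(IS(KK)))))
  step 12: S(S(KK)(K(IS(KK))))(S(II(KI)(K(IK))(SIK(IS(KK)))))
  step 13: S(S(KK)(K(S(KK))))(S(II(KI)(K(IK))(SIK(IS(KK)))))
  step 14: S(S(KK)(K(S(KK))))(S(I(KI)(K(IK))(SIK(IS(KK)))))
  step 15: S(S(KK)(K(S(KK))))(S(KI(K(IK))(SIK(IS(KK)))))
  step 16: S(S(KK)(K(S(KK))))(S(I(SIK(IS(KK)))))
  step 17: S(S(KK)(K(S(KK))))(S(SIK(IS(KK))))
  step 18: S(S(KK)(K(S(KK))))(S(I(IS(KK))(K(IS(KK)))))
  step 19: S(S(KK)(K(S(KK))))(S(IS(KK)(K(IS(KK)))))
  step 20: S(S(KK)(K(S(KK))))(S(S(KK)(K(IS(KK)))))
  step 21: S(S(KK)(K(S(KK))))(S(S(KK)(K(S(KK)))))

Term B:
  start: S(S(KK)(K(S(KK))))(S(IS(KK)(K(IS(KK)))))
  step 1: S(S(KK)(K(S(KK))))(S(S(KK)(K(IS(KK)))))
  step 2: S(S(KK)(K(S(KK))))(S(S(KK)(K(S(KK)))))

Answer: SAME — A ⇓ S(S(KK)(K(S(KK))))(S(S(KK)(K(S(KK))))), B ⇓ S(S(KK)(K(S(KK))))(S(S(KK)(K(S(KK)))))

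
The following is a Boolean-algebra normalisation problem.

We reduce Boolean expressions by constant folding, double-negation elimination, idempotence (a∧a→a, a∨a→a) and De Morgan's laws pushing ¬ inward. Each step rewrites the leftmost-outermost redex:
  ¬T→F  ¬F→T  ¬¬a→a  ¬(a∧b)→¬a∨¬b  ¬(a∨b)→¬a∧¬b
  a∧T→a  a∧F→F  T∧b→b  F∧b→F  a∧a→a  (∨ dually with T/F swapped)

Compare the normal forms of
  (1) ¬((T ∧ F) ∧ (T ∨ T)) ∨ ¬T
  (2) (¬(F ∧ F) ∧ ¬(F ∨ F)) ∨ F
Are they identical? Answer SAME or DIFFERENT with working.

Answer: SAME — A ⇓ T, B ⇓ T

Reduction:
Term A:
  start: ¬((T ∧ F) ∧ (T ∨ T)) ∨ ¬T
  →1  (¬(T ∧ F) ∨ ¬(T ∨ T)) ∨ ¬T
  →2  ((¬T ∨ ¬F) ∨ ¬(T ∨ T)) ∨ ¬T
  →3  ((F ∨ ¬F) ∨ ¬(T ∨ T)) ∨ ¬T
  →4  (¬F ∨ ¬(T ∨ T)) ∨ ¬T
  →5  (T ∨ ¬(T ∨ T)) ∨ ¬T
  →6  T ∨ ¬T
  →7  T

Term B:
  start: (¬(F ∧ F) ∧ ¬(F ∨ F)) ∨ F
  →1  ¬(F ∧ F) ∧ ¬(F ∨ F)
  →2  (¬F ∨ ¬F) ∧ ¬(F ∨ F)
  →3  ¬F ∧ ¬(F ∨ F)
  →4  T ∧ ¬(F ∨ F)
  →5  ¬(F ∨ F)
  →6  ¬F ∧ ¬F
  →7  ¬F
  →8  T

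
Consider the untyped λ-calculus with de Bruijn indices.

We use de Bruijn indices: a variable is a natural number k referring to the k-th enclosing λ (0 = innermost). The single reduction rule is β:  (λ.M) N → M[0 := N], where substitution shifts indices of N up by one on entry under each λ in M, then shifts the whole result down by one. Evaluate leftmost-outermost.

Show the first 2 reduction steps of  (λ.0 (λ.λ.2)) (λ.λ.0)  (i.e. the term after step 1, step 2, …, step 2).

  start: (λ.0 (λ.λ.2)) (λ.λ.0)
  [1] (λ.λ.0) (λ.λ.λ.λ.0)
  [2] λ.0

Answer: after 2 steps: λ.0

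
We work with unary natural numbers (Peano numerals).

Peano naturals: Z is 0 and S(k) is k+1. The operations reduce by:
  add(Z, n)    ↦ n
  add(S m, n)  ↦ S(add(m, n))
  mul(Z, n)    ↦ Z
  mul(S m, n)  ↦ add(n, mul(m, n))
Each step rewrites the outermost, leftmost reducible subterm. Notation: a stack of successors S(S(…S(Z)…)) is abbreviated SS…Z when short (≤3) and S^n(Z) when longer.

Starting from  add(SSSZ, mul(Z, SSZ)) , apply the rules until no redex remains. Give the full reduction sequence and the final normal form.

Answer: normal form = SSSZ  (in 5 steps)

Working:
  start: add(SSSZ, mul(Z, SSZ))
  →1  S(add(SSZ, mul(Z, SSZ)))
  →2  S(S(add(SZ, mul(Z, SSZ))))
  →3  S(S(S(add(Z, mul(Z, SSZ)))))
  →4  S(S(S(mul(Z, SSZ))))
  →5  SSSZ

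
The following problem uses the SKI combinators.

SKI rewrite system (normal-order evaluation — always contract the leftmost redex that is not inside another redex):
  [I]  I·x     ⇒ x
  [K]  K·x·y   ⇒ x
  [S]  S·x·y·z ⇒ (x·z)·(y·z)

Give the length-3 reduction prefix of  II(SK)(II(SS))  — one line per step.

Answer: after 3 steps: SK(I(SS))

Derivation:
  start: II(SK)(II(SS))
  step 1: I(SK)(II(SS))
  step 2: SK(II(SS))
  step 3: SK(I(SS))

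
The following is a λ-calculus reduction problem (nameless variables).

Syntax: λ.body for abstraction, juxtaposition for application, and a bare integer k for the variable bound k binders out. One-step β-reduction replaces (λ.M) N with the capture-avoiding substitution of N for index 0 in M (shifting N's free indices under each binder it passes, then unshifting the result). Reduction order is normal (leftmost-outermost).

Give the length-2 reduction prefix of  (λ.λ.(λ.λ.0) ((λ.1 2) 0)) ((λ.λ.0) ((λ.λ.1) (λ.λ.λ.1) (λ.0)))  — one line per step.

Answer: after 2 steps: λ.λ.0

Reduction:
  start: (λ.λ.(λ.λ.0) ((λ.1 2) 0)) ((λ.λ.0) ((λ.λ.1) (λ.λ.λ.1) (λ.0)))
  [1] λ.(λ.λ.0) ((λ.1 ((λ.λ.0) ((λ.λ.1) (λ.λ.λ.1) (λ.0)))) 0)
  [2] λ.λ.0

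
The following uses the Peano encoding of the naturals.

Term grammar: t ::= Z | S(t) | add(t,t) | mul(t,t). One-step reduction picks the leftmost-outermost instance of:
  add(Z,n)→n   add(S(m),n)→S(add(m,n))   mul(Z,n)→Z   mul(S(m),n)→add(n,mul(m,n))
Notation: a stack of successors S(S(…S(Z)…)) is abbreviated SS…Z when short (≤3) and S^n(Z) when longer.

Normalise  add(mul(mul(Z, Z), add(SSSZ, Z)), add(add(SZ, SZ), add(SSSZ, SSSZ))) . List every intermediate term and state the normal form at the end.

  start: add(mul(mul(Z, Z), add(SSSZ, Z)), add(add(SZ, SZ), add(SSSZ, SSSZ)))
  step 1: add(mul(Z, add(SSSZ, Z)), add(add(SZ, SZ), add(SSSZ, SSSZ)))
  step 2: add(Z, add(add(SZ, SZ), add(SSSZ, SSSZ)))
  step 3: add(add(SZ, SZ), add(SSSZ, SSSZ))
  step 4: add(S(add(Z, SZ)), add(SSSZ, SSSZ))
  step 5: S(add(add(Z, SZ), add(SSSZ, SSSZ)))
  step 6: S(add(SZ, add(SSSZ, SSSZ)))
  step 7: S(S(add(Z, add(SSSZ, SSSZ))))
  step 8: S(S(add(SSSZ, SSSZ)))
  step 9: S(S(S(add(SSZ, SSSZ))))
  step 10: S(S(S(S(add(SZ, SSSZ)))))
  step 11: S(S(S(S(S(add(Z, SSSZ))))))
  step 12: S^8(Z)

Answer: normal form = S^8(Z)  (in 12 steps)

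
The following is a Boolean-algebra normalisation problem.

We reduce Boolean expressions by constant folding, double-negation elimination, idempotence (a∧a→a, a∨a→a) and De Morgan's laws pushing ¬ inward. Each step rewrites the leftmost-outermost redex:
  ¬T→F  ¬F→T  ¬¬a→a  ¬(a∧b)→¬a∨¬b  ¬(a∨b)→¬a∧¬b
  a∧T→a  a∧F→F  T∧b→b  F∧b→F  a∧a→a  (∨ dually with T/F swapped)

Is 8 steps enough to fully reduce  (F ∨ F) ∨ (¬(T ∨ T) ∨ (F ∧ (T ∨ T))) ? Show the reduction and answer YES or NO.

Answer: YES — reaches normal form F in 7 ≤ 8 steps

Derivation:
  start: (F ∨ F) ∨ (¬(T ∨ T) ∨ (F ∧ (T ∨ T)))
  →1  F ∨ (¬(T ∨ T) ∨ (F ∧ (T ∨ T)))
  →2  ¬(T ∨ T) ∨ (F ∧ (T ∨ T))
  →3  (¬T ∧ ¬T) ∨ (F ∧ (T ∨ T))
  →4  ¬T ∨ (F ∧ (T ∨ T))
  →5  F ∨ (F ∧ (T ∨ T))
  →6  F ∧ (T ∨ T)
  →7  F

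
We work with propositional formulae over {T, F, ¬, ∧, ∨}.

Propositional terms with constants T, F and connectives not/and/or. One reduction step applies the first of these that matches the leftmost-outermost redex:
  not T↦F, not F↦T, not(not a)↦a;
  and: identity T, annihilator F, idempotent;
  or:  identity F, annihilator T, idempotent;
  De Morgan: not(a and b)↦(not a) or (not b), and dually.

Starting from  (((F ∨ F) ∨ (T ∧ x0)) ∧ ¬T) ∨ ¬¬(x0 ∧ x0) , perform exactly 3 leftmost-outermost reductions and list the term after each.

Answer: after 3 steps: (x0 ∧ ¬T) ∨ ¬¬(x0 ∧ x0)

Working:
  start: (((F ∨ F) ∨ (T ∧ x0)) ∧ ¬T) ∨ ¬¬(x0 ∧ x0)
  [1] ((F ∨ (T ∧ x0)) ∧ ¬T) ∨ ¬¬(x0 ∧ x0)
  [2] ((T ∧ x0) ∧ ¬T) ∨ ¬¬(x0 ∧ x0)
  [3] (x0 ∧ ¬T) ∨ ¬¬(x0 ∧ x0)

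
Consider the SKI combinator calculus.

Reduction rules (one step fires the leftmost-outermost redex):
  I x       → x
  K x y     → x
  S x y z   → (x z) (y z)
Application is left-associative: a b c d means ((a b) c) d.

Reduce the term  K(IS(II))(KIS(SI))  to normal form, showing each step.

Answer: normal form = SI  (in 3 steps)

Derivation:
  start: K(IS(II))(KIS(SI))
  →1  IS(II)
  →2  S(II)
  →3  SI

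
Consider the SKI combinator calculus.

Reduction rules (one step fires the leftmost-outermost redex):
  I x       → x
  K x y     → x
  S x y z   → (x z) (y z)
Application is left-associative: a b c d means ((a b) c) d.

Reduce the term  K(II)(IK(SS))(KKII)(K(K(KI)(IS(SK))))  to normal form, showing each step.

Answer: normal form = I  (in 5 steps)

Working:
  start: K(II)(IK(SS))(KKII)(K(K(KI)(IS(SK))))
  [1] II(KKII)(K(K(KI)(IS(SK))))
  [2] I(KKII)(K(K(KI)(IS(SK))))
  [3] KKII(K(K(KI)(IS(SK))))
  [4] KI(K(K(KI)(IS(SK))))
  [5] I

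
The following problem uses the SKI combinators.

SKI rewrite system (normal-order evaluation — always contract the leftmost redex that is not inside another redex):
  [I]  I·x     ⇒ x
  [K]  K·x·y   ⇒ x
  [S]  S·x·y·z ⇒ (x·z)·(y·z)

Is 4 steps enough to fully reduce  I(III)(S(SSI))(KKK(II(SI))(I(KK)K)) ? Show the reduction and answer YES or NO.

Answer: NO — after 4 steps the term is S(SSI)(KKK(II(SI))(I(KK)K)), not yet normal

Derivation:
  start: I(III)(S(SSI))(KKK(II(SI))(I(KK)K))
  →1  III(S(SSI))(KKK(II(SI))(I(KK)K))
  →2  II(S(SSI))(KKK(II(SI))(I(KK)K))
  →3  I(S(SSI))(KKK(II(SI))(I(KK)K))
  →4  S(SSI)(KKK(II(SI))(I(KK)K))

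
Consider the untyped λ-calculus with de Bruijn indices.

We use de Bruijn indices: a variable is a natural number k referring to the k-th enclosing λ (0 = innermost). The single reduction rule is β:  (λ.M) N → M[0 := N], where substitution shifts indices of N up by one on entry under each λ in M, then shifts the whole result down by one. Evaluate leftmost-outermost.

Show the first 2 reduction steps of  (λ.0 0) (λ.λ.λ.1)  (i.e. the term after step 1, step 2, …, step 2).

Answer: after 2 steps: λ.λ.1

Derivation:
  start: (λ.0 0) (λ.λ.λ.1)
  →1  (λ.λ.λ.1) (λ.λ.λ.1)
  →2  λ.λ.1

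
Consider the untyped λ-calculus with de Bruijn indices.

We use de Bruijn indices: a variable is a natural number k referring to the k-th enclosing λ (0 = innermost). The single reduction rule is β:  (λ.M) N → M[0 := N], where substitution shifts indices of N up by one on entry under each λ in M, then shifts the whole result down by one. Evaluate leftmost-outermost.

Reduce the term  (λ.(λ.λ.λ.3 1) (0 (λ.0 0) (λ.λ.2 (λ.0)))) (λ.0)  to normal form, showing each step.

Answer: normal form = λ.λ.1  (in 3 steps)

Derivation:
  start: (λ.(λ.λ.λ.3 1) (0 (λ.0 0) (λ.λ.2 (λ.0)))) (λ.0)
  →1  (λ.λ.λ.(λ.0) 1) ((λ.0) (λ.0 0) (λ.λ.(λ.0) (λ.0)))
  →2  λ.λ.(λ.0) 1
  →3  λ.λ.1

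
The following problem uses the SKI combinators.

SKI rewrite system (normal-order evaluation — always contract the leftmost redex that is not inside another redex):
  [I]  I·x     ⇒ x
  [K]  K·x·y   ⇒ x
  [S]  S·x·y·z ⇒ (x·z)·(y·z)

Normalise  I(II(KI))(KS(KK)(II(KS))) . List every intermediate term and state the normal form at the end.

Answer: normal form = I  (in 4 steps)

Working:
  start: I(II(KI))(KS(KK)(II(KS)))
  [1] II(KI)(KS(KK)(II(KS)))
  [2] I(KI)(KS(KK)(II(KS)))
  [3] KI(KS(KK)(II(KS)))
  [4] I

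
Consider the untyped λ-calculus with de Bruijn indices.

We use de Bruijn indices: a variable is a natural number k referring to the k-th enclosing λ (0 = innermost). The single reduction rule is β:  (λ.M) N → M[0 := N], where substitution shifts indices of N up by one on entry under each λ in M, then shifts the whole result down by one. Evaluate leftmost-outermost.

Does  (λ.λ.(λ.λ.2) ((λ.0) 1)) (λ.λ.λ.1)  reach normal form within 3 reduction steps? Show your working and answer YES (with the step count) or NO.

Answer: YES — reaches normal form λ.λ.1 in 2 ≤ 3 steps

Reduction:
  start: (λ.λ.(λ.λ.2) ((λ.0) 1)) (λ.λ.λ.1)
  [1] λ.(λ.λ.2) ((λ.0) (λ.λ.λ.1))
  [2] λ.λ.1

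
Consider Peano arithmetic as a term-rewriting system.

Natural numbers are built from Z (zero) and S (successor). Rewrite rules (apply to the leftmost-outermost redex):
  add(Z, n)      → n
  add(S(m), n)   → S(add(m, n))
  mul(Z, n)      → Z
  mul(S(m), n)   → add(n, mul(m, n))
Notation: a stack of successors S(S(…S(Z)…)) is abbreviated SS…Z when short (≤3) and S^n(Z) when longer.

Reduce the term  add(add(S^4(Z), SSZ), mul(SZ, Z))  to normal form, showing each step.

Answer: normal form = S^6(Z)  (in 15 steps)

Derivation:
  start: add(add(S^4(Z), SSZ), mul(SZ, Z))
  →1  add(S(add(SSSZ, SSZ)), mul(SZ, Z))
  →2  S(add(add(SSSZ, SSZ), mul(SZ, Z)))
  →3  S(add(S(add(SSZ, SSZ)), mul(SZ, Z)))
  →4  S(S(add(add(SSZ, SSZ), mul(SZ, Z))))
  →5  S(S(add(S(add(SZ, SSZ)), mul(SZ, Z))))
  →6  S(S(S(add(add(SZ, SSZ), mul(SZ, Z)))))
  →7  S(S(S(add(S(add(Z, SSZ)), mul(SZ, Z)))))
  →8  S(S(S(S(add(add(Z, SSZ), mul(SZ, Z))))))
  →9  S(S(S(S(add(SSZ, mul(SZ, Z))))))
  →10  S(S(S(S(S(add(SZ, mul(SZ, Z)))))))
  →11  S(S(S(S(S(S(add(Z, mul(SZ, Z))))))))
  →12  S(S(S(S(S(S(mul(SZ, Z)))))))
  →13  S(S(S(S(S(S(add(Z, mul(Z, Z))))))))
  →14  S(S(S(S(S(S(mul(Z, Z)))))))
  →15  S^6(Z)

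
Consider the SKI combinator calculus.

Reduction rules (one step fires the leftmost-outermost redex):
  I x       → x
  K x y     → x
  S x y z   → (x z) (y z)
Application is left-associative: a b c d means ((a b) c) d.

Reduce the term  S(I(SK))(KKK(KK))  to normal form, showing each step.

Answer: normal form = S(SK)(K(KK))  (in 2 steps)

Derivation:
  start: S(I(SK))(KKK(KK))
  step 1: S(SK)(KKK(KK))
  step 2: S(SK)(K(KK))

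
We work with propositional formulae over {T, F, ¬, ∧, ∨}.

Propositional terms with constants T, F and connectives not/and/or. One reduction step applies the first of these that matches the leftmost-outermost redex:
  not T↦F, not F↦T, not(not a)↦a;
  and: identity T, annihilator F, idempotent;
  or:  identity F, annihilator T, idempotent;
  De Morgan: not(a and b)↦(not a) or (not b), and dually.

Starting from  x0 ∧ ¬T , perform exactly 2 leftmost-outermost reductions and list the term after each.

  start: x0 ∧ ¬T
  →1  x0 ∧ F
  →2  F

Answer: after 2 steps: F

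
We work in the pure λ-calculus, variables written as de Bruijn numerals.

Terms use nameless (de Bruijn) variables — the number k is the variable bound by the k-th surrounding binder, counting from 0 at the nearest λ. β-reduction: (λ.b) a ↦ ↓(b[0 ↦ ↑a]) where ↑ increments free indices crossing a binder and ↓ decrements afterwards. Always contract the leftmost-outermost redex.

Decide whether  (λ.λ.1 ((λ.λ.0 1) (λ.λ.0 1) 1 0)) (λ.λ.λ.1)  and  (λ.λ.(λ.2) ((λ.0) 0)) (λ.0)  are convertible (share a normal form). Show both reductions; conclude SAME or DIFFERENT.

Answer: DIFFERENT — A ⇓ λ.λ.λ.1, B ⇓ λ.λ.0

Reduction:
Term A:
  start: (λ.λ.1 ((λ.λ.0 1) (λ.λ.0 1) 1 0)) (λ.λ.λ.1)
  →1  λ.(λ.λ.λ.1) ((λ.λ.0 1) (λ.λ.0 1) (λ.λ.λ.1) 0)
  →2  λ.λ.λ.1

Term B:
  start: (λ.λ.(λ.2) ((λ.0) 0)) (λ.0)
  →1  λ.(λ.λ.0) ((λ.0) 0)
  →2  λ.λ.0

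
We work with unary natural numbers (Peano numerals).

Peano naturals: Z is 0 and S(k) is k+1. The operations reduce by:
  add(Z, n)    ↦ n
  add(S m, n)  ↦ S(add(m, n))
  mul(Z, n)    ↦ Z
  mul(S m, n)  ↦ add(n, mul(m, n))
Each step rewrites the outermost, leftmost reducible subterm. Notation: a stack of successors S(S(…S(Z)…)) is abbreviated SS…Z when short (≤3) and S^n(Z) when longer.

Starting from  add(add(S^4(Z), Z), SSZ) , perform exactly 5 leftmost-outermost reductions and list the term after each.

Answer: after 5 steps: S(S(add(S(add(SZ, Z)), SSZ)))

Derivation:
  start: add(add(S^4(Z), Z), SSZ)
  →1  add(S(add(SSSZ, Z)), SSZ)
  →2  S(add(add(SSSZ, Z), SSZ))
  →3  S(add(S(add(SSZ, Z)), SSZ))
  →4  S(S(add(add(SSZ, Z), SSZ)))
  →5  S(S(add(S(add(SZ, Z)), SSZ)))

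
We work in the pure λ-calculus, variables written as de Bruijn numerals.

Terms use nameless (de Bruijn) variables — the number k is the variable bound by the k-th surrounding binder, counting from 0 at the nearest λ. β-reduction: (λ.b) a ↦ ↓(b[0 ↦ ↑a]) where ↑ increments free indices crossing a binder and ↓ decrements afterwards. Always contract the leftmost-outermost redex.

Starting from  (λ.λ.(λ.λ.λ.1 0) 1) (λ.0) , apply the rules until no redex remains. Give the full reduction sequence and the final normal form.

  start: (λ.λ.(λ.λ.λ.1 0) 1) (λ.0)
  [1] λ.(λ.λ.λ.1 0) (λ.0)
  [2] λ.λ.λ.1 0

Answer: normal form = λ.λ.λ.1 0  (in 2 steps)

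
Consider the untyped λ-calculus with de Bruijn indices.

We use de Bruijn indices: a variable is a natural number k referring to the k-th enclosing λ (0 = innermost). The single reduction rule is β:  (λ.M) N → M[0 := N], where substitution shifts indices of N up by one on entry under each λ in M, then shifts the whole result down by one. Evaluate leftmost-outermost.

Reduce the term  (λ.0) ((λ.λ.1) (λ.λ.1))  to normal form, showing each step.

Answer: normal form = λ.λ.λ.1  (in 2 steps)

Reduction:
  start: (λ.0) ((λ.λ.1) (λ.λ.1))
  →1  (λ.λ.1) (λ.λ.1)
  →2  λ.λ.λ.1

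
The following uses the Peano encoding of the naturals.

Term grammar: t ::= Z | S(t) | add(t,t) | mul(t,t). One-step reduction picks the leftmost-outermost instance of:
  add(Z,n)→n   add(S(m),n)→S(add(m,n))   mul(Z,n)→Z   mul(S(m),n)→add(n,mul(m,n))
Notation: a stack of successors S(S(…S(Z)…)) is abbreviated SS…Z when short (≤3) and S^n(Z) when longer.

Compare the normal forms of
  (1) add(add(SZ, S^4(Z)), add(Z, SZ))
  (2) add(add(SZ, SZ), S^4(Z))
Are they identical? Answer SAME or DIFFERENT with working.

Answer: SAME — A ⇓ S^6(Z), B ⇓ S^6(Z)

Derivation:
Term A:
  start: add(add(SZ, S^4(Z)), add(Z, SZ))
  [1] add(S(add(Z, S^4(Z))), add(Z, SZ))
  [2] S(add(add(Z, S^4(Z)), add(Z, SZ)))
  [3] S(add(S^4(Z), add(Z, SZ)))
  [4] S(S(add(SSSZ, add(Z, SZ))))
  [5] S(S(S(add(SSZ, add(Z, SZ)))))
  [6] S(S(S(S(add(SZ, add(Z, SZ))))))
  [7] S(S(S(S(S(add(Z, add(Z, SZ)))))))
  [8] S(S(S(S(S(add(Z, SZ))))))
  [9] S^6(Z)

Term B:
  start: add(add(SZ, SZ), S^4(Z))
  [1] add(S(add(Z, SZ)), S^4(Z))
  [2] S(add(add(Z, SZ), S^4(Z)))
  [3] S(add(SZ, S^4(Z)))
  [4] S(S(add(Z, S^4(Z))))
  [5] S^6(Z)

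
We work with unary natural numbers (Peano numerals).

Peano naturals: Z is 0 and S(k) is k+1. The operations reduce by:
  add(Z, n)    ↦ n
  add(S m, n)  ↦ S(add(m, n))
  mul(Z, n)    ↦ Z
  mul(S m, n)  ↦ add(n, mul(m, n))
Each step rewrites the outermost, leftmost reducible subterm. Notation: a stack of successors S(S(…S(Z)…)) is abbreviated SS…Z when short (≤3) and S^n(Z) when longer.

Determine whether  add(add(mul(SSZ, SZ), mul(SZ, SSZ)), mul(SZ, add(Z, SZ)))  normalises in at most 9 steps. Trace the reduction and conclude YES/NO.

Answer: NO — after 9 steps the term is S(S(add(add(add(Z, mul(Z, SZ)), mul(SZ, SSZ)), mul(SZ, add(Z, SZ))))), not yet normal

Derivation:
  start: add(add(mul(SSZ, SZ), mul(SZ, SSZ)), mul(SZ, add(Z, SZ)))
  step 1: add(add(add(SZ, mul(SZ, SZ)), mul(SZ, SSZ)), mul(SZ, add(Z, SZ)))
  step 2: add(add(S(add(Z, mul(SZ, SZ))), mul(SZ, SSZ)), mul(SZ, add(Z, SZ)))
  step 3: add(S(add(add(Z, mul(SZ, SZ)), mul(SZ, SSZ))), mul(SZ, add(Z, SZ)))
  step 4: S(add(add(add(Z, mul(SZ, SZ)), mul(SZ, SSZ)), mul(SZ, add(Z, SZ))))
  step 5: S(add(add(mul(SZ, SZ), mul(SZ, SSZ)), mul(SZ, add(Z, SZ))))
  step 6: S(add(add(add(SZ, mul(Z, SZ)), mul(SZ, SSZ)), mul(SZ, add(Z, SZ))))
  step 7: S(add(add(S(add(Z, mul(Z, SZ))), mul(SZ, SSZ)), mul(SZ, add(Z, SZ))))
  step 8: S(add(S(add(add(Z, mul(Z, SZ)), mul(SZ, SSZ))), mul(SZ, add(Z, SZ))))
  step 9: S(S(add(add(add(Z, mul(Z, SZ)), mul(SZ, SSZ)), mul(SZ, add(Z, SZ)))))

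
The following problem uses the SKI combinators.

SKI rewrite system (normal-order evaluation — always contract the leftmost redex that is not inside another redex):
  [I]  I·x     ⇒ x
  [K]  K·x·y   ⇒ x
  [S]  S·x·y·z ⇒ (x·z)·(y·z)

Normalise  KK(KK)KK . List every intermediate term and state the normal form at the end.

  start: KK(KK)KK
  [1] KKK
  [2] K

Answer: normal form = K  (in 2 steps)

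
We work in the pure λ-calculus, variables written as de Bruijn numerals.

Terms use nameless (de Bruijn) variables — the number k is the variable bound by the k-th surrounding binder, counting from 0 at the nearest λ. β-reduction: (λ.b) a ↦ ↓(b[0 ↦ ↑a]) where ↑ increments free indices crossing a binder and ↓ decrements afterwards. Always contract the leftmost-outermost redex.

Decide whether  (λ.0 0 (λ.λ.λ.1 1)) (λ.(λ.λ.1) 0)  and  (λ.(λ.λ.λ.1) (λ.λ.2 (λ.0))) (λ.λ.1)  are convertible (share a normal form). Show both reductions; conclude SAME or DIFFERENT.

Term A:
  start: (λ.0 0 (λ.λ.λ.1 1)) (λ.(λ.λ.1) 0)
  [1] (λ.(λ.λ.1) 0) (λ.(λ.λ.1) 0) (λ.λ.λ.1 1)
  [2] (λ.λ.1) (λ.(λ.λ.1) 0) (λ.λ.λ.1 1)
  [3] (λ.λ.(λ.λ.1) 0) (λ.λ.λ.1 1)
  [4] λ.(λ.λ.1) 0
  [5] λ.λ.1

Term B:
  start: (λ.(λ.λ.λ.1) (λ.λ.2 (λ.0))) (λ.λ.1)
  [1] (λ.λ.λ.1) (λ.λ.(λ.λ.1) (λ.0))
  [2] λ.λ.1

Answer: SAME — A ⇓ λ.λ.1, B ⇓ λ.λ.1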